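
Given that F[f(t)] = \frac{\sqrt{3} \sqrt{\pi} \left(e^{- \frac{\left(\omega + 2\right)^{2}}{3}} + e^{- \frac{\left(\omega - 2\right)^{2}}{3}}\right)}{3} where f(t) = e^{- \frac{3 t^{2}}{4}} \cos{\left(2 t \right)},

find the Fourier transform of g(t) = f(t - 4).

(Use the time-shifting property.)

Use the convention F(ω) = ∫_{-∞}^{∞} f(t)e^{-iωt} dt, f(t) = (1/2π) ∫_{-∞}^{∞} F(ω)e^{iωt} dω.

F[g](ω) = \frac{\sqrt{3} \sqrt{\pi} \left(e^{\frac{8 \omega}{3}} + 1\right) e^{- \frac{\omega^{2}}{3} - \frac{4 \omega}{3} - 4 i \omega - \frac{4}{3}}}{3}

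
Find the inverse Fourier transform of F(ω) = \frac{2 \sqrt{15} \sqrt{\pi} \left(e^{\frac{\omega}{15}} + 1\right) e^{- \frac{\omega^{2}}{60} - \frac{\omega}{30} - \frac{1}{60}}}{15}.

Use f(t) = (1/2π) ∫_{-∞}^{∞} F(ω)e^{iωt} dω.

f(t) = 4 e^{- 15 t^{2}} \cos{\left(t \right)}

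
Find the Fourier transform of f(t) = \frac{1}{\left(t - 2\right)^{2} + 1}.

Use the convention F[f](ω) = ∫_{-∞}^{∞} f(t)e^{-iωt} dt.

F(ω) = \pi e^{- 2 i \omega - \left|{\omega}\right|}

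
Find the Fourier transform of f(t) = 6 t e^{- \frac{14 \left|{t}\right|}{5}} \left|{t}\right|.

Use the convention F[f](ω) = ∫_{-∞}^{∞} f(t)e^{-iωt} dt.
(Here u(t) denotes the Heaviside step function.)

F(ω) = \frac{15000 i \omega \left(25 \omega^{2} - 588\right)}{\left(25 \omega^{2} + 196\right)^{3}}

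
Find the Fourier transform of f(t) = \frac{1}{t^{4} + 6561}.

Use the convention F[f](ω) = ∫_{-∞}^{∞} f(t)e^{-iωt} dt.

F(ω) = \frac{\pi e^{- \frac{9 \sqrt{2} \left|{\omega}\right|}{2}} \sin{\left(\frac{9 \sqrt{2} \left|{\omega}\right|}{2} + \frac{\pi}{4} \right)}}{729}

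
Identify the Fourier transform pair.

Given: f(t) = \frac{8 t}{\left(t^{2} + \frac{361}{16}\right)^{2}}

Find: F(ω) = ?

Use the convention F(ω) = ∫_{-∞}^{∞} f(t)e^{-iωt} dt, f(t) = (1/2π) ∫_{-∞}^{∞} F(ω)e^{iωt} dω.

F(ω) = - \frac{16 i \pi \omega e^{- \frac{19 \left|{\omega}\right|}{4}}}{19}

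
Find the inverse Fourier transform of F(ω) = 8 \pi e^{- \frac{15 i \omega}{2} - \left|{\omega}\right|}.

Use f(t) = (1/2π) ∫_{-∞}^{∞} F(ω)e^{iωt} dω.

f(t) = \frac{8}{\left(t - \frac{15}{2}\right)^{2} + 1}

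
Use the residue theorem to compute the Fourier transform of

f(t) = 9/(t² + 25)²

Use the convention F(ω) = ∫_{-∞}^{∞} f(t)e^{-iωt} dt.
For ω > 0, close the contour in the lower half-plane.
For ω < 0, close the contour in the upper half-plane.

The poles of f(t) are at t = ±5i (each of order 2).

Let g(z) = f(z)e^{-iωz}; for large |z| the factor e^{-iωz} decays in the lower half-plane when ω > 0 and in the upper half-plane when ω < 0.

Case ω > 0 (lower half-plane, clockwise contour ⇒ F(ω) = -2πi·ΣRes):
  Res_{z = - 5 i} g(z) = \frac{9 i \left(5 \omega + 1\right) e^{- 5 \omega}}{500} (pole of order 2)
  F(ω) = -2πi·ΣRes = \frac{9 \pi \left(5 \omega + 1\right) e^{- 5 \omega}}{250}

Case ω < 0 (upper half-plane, counterclockwise contour ⇒ F(ω) = +2πi·ΣRes):
  Res_{z = 5 i} g(z) = \frac{9 i \left(5 \omega - 1\right) e^{5 \omega}}{500} (pole of order 2)
  F(ω) = 2πi·ΣRes = \frac{9 \pi \left(1 - 5 \omega\right) e^{5 \omega}}{250}

Both cases combine into a single formula in |ω|:

F(ω) = \frac{9 \pi \left(5 \left|{\omega}\right| + 1\right) e^{- 5 \left|{\omega}\right|}}{250}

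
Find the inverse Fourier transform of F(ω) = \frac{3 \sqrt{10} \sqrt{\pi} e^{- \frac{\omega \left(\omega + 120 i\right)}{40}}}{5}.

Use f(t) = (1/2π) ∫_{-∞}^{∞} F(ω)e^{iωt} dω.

f(t) = 6 e^{- 10 \left(t - 3\right)^{2}}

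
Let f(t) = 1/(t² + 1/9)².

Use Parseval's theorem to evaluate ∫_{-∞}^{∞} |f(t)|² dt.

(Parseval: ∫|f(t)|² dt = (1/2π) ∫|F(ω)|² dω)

∫|f(t)|² dt = \frac{10935 \pi}{16}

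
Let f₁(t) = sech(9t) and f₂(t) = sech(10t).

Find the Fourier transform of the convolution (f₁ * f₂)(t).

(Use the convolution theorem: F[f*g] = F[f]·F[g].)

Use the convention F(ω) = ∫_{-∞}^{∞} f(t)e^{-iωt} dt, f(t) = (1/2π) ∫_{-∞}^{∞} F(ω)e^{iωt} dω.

F[f₁*f₂](ω) = \frac{\pi^{2}}{90 \cosh{\left(\frac{\pi \omega}{20} \right)} \cosh{\left(\frac{\pi \omega}{18} \right)}}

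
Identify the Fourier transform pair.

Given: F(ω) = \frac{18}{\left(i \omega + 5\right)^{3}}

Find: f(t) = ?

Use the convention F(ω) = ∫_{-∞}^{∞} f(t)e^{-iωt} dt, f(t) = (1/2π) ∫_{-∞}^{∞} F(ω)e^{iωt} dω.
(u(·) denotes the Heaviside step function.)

f(t) = 9 t^{2} e^{- 5 t} u\left(t\right)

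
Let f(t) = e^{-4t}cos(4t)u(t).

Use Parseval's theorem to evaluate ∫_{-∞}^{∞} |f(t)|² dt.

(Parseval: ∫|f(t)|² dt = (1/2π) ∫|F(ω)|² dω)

∫|f(t)|² dt = \frac{3}{32}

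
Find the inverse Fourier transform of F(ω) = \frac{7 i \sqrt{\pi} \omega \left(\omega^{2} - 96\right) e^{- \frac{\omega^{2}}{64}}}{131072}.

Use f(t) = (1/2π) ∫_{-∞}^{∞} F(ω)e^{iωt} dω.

f(t) = 7 t^{3} e^{- 16 t^{2}}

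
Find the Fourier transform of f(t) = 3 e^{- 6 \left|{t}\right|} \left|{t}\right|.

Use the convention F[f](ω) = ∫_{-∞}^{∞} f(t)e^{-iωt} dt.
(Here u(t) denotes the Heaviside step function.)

F(ω) = \frac{6 \left(36 - \omega^{2}\right)}{\left(\omega^{2} + 36\right)^{2}}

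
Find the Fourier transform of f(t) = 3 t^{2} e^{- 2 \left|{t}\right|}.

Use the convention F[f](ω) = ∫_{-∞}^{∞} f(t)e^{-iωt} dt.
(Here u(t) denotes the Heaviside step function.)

F(ω) = \frac{24 \left(4 - 3 \omega^{2}\right)}{\left(\omega^{2} + 4\right)^{3}}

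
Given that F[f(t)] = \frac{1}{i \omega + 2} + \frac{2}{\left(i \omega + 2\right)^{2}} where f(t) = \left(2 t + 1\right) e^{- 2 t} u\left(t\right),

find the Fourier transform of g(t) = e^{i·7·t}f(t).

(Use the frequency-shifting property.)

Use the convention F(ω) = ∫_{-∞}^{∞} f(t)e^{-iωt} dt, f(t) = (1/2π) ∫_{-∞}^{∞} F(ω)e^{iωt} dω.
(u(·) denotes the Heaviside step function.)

F[g](ω) = \frac{2 i \left(\omega - 7\right) + \left(i \left(\omega - 7\right) + 2\right)^{2} + 4}{\left(i \left(\omega - 7\right) + 2\right)^{3}}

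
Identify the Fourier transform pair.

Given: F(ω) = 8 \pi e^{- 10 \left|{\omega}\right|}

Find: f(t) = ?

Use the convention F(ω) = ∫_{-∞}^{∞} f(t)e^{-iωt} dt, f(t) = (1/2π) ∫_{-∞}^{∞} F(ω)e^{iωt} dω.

f(t) = \frac{80}{t^{2} + 100}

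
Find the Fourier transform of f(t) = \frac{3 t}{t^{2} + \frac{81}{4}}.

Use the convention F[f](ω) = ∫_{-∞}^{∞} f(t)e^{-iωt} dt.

F(ω) = - 3 i \pi e^{- \frac{9 \left|{\omega}\right|}{2}} \operatorname{sign}{\left(\omega \right)}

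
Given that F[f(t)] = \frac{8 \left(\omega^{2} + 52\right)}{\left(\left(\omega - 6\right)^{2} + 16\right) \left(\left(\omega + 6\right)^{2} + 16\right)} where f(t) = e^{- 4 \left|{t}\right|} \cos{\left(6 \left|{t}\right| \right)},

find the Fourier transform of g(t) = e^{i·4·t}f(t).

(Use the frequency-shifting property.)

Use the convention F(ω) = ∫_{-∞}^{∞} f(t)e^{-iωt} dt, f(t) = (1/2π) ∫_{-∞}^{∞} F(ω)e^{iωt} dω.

F[g](ω) = \frac{8 \left(\left(\omega - 4\right)^{2} + 52\right)}{\left(\left(\omega - 10\right)^{2} + 16\right) \left(\left(\omega + 2\right)^{2} + 16\right)}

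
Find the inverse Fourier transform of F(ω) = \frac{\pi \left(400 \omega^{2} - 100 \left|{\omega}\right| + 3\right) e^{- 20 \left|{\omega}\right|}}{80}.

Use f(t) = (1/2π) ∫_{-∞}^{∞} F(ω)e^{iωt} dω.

f(t) = \frac{2 t^{4}}{\left(t^{2} + 400\right)^{3}}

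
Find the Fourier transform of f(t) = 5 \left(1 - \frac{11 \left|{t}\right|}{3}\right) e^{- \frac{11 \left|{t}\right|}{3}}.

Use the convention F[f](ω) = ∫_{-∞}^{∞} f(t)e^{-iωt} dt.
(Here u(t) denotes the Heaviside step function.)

F(ω) = \frac{5940 \omega^{2}}{\left(9 \omega^{2} + 121\right)^{2}}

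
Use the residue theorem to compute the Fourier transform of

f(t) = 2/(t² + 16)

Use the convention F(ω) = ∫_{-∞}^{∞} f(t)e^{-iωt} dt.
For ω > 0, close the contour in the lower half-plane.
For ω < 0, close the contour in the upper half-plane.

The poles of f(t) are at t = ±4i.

Let g(z) = f(z)e^{-iωz}; for large |z| the factor e^{-iωz} decays in the lower half-plane when ω > 0 and in the upper half-plane when ω < 0.

Case ω > 0 (lower half-plane, clockwise contour ⇒ F(ω) = -2πi·ΣRes):
  Res_{z = - 4 i} g(z) = \frac{i e^{- 4 \omega}}{4}
  F(ω) = -2πi·ΣRes = \frac{\pi e^{- 4 \omega}}{2}

Case ω < 0 (upper half-plane, counterclockwise contour ⇒ F(ω) = +2πi·ΣRes):
  Res_{z = 4 i} g(z) = - \frac{i e^{4 \omega}}{4}
  F(ω) = 2πi·ΣRes = \frac{\pi e^{4 \omega}}{2}

Both cases combine into a single formula in |ω|:

F(ω) = \frac{\pi e^{- 4 \left|{\omega}\right|}}{2}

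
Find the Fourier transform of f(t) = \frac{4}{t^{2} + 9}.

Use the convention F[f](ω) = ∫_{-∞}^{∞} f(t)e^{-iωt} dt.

F(ω) = \frac{4 \pi e^{- 3 \left|{\omega}\right|}}{3}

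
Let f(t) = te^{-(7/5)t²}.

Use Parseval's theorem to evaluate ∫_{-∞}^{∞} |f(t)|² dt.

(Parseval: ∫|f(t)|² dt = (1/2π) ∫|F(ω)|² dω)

∫|f(t)|² dt = \frac{5 \sqrt{70} \sqrt{\pi}}{392}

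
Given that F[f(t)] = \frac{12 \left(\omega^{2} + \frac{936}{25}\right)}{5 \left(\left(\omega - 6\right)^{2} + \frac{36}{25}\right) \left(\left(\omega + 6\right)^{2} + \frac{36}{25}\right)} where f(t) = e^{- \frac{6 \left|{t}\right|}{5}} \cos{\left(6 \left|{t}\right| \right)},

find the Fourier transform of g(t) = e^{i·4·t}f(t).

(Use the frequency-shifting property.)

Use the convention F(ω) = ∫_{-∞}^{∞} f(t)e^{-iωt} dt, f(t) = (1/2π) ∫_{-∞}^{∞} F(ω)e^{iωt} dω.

F[g](ω) = \frac{60 \left(25 \left(\omega - 4\right)^{2} + 936\right)}{\left(25 \left(\omega - 10\right)^{2} + 36\right) \left(25 \left(\omega + 2\right)^{2} + 36\right)}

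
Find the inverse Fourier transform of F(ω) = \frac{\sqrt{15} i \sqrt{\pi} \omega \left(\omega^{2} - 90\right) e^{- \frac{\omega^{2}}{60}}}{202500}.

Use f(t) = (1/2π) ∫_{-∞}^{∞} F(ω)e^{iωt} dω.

f(t) = 2 t^{3} e^{- 15 t^{2}}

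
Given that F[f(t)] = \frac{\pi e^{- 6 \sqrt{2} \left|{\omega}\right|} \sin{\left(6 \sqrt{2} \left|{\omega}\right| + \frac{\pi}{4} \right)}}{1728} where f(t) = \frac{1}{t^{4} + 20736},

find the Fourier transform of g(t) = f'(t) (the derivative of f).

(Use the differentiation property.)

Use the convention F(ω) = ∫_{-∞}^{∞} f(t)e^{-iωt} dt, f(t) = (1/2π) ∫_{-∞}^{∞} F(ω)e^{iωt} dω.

F[g](ω) = \frac{i \pi \omega e^{- 6 \sqrt{2} \left|{\omega}\right|} \sin{\left(6 \sqrt{2} \left|{\omega}\right| + \frac{\pi}{4} \right)}}{1728}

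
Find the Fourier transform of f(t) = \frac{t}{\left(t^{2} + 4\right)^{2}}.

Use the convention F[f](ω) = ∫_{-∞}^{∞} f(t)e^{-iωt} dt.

F(ω) = - \frac{i \pi \omega e^{- 2 \left|{\omega}\right|}}{4}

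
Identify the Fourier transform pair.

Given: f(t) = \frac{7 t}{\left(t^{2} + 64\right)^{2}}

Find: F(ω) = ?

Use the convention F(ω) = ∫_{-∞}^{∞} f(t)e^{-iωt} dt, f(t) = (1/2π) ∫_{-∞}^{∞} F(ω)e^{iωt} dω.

F(ω) = - \frac{7 i \pi \omega e^{- 8 \left|{\omega}\right|}}{16}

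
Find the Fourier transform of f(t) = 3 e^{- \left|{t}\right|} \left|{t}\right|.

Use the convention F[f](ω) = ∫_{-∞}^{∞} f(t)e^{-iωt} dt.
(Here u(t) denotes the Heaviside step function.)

F(ω) = \frac{6 \left(1 - \omega^{2}\right)}{\left(\omega^{2} + 1\right)^{2}}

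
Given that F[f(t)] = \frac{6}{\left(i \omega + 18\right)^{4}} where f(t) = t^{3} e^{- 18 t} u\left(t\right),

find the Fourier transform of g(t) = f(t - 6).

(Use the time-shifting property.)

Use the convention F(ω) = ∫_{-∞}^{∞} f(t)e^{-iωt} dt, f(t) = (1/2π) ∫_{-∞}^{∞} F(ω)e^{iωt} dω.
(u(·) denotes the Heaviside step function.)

F[g](ω) = \frac{6 e^{- 6 i \omega}}{\left(i \omega + 18\right)^{4}}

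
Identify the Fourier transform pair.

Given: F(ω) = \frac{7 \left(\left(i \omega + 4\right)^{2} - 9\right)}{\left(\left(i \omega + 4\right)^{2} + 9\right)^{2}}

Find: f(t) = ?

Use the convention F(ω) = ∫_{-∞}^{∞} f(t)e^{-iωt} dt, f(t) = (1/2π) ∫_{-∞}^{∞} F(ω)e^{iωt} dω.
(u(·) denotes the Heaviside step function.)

f(t) = 7 t e^{- 4 t} \cos{\left(3 t \right)} u\left(t\right)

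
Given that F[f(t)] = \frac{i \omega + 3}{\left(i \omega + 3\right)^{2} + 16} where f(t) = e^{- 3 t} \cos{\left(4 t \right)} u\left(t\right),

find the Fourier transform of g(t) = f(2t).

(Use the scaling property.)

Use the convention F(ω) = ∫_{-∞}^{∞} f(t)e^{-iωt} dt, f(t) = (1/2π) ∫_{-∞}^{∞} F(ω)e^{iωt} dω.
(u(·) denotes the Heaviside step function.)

F[g](ω) = \frac{i \omega + 6}{\left(i \omega + 6\right)^{2} + 64}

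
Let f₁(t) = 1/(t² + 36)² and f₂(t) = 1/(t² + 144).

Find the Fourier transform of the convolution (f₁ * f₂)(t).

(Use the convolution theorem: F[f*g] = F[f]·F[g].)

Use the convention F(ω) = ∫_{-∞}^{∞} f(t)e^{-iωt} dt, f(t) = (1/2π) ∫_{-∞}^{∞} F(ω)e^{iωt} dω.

F[f₁*f₂](ω) = \frac{\pi^{2} \left(6 \left|{\omega}\right| + 1\right) e^{- 18 \left|{\omega}\right|}}{5184}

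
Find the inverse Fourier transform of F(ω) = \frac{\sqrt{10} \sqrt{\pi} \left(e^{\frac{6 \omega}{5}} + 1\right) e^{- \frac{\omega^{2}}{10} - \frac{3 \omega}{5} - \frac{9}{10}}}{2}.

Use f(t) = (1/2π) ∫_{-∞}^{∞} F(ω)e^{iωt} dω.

f(t) = 5 e^{- \frac{5 t^{2}}{2}} \cos{\left(3 t \right)}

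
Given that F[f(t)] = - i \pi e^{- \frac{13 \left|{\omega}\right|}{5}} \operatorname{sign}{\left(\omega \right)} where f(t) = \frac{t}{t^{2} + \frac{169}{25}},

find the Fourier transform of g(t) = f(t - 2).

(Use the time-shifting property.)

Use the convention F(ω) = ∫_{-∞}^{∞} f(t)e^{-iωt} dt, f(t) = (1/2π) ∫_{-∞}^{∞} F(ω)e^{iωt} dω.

F[g](ω) = - i \pi e^{- 2 i \omega} e^{- \frac{13 \left|{\omega}\right|}{5}} \operatorname{sign}{\left(\omega \right)}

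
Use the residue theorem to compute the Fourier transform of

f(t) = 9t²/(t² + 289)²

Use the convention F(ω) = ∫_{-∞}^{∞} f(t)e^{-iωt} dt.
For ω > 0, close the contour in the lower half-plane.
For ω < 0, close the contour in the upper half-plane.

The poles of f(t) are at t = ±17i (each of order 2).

Let g(z) = f(z)e^{-iωz}; for large |z| the factor e^{-iωz} decays in the lower half-plane when ω > 0 and in the upper half-plane when ω < 0.

Case ω > 0 (lower half-plane, clockwise contour ⇒ F(ω) = -2πi·ΣRes):
  Res_{z = - 17 i} g(z) = \frac{9 i \left(1 - 17 \omega\right) e^{- 17 \omega}}{68} (pole of order 2)
  F(ω) = -2πi·ΣRes = \frac{9 \pi \left(1 - 17 \omega\right) e^{- 17 \omega}}{34}

Case ω < 0 (upper half-plane, counterclockwise contour ⇒ F(ω) = +2πi·ΣRes):
  Res_{z = 17 i} g(z) = \frac{9 i \left(- 17 \omega - 1\right) e^{17 \omega}}{68} (pole of order 2)
  F(ω) = 2πi·ΣRes = \frac{9 \pi \left(17 \omega + 1\right) e^{17 \omega}}{34}

Both cases combine into a single formula in |ω|:

F(ω) = \frac{9 \pi \left(1 - 17 \left|{\omega}\right|\right) e^{- 17 \left|{\omega}\right|}}{34}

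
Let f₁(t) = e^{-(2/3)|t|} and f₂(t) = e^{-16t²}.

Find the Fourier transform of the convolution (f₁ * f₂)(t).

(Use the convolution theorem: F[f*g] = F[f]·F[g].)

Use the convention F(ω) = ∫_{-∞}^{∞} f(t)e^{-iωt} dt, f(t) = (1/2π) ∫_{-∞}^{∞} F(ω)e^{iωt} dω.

F[f₁*f₂](ω) = \frac{3 \sqrt{\pi} e^{- \frac{\omega^{2}}{64}}}{9 \omega^{2} + 4}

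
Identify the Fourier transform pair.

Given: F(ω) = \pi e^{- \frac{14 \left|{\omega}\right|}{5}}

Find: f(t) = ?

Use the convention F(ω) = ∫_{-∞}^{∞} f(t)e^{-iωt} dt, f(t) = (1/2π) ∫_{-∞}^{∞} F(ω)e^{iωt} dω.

f(t) = \frac{14}{5 \left(t^{2} + \frac{196}{25}\right)}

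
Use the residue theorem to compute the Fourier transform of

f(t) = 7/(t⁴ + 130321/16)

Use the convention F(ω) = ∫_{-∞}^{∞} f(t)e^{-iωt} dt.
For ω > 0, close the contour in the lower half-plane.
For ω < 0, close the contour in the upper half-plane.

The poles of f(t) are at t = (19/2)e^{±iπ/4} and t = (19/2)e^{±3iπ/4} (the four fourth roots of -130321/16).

Let g(z) = f(z)e^{-iωz}; for large |z| the factor e^{-iωz} decays in the lower half-plane when ω > 0 and in the upper half-plane when ω < 0.

Case ω > 0 (lower half-plane, clockwise contour ⇒ F(ω) = -2πi·ΣRes):
  Res_{z = - \frac{19 \sqrt{2}}{4} - \frac{19 \sqrt{2} i}{4}} g(z) = \frac{7 \sqrt{2} \left(1 + i\right) e^{\frac{19 \sqrt{2} \omega \left(-1 + i\right)}{4}}}{6859}
  Res_{z = \frac{19 \sqrt{2}}{4} - \frac{19 \sqrt{2} i}{4}} g(z) = \frac{7 \sqrt{2} \left(-1 + i\right) e^{- \frac{19 \sqrt{2} \omega \left(1 + i\right)}{4}}}{6859}
  F(ω) = -2πi·ΣRes = \frac{14 \sqrt{2} \pi \left(\left(1 - i\right) e^{\frac{19 \sqrt{2} i \omega}{2}} + 1 + i\right) e^{- \frac{19 \sqrt{2} \omega \left(1 + i\right)}{4}}}{6859} = \frac{56 \pi e^{- \frac{19 \sqrt{2} \omega}{4}} \sin{\left(\frac{19 \sqrt{2} \omega}{4} + \frac{\pi}{4} \right)}}{6859}

Case ω < 0 (upper half-plane, counterclockwise contour ⇒ F(ω) = +2πi·ΣRes):
  Res_{z = \frac{19 \sqrt{2}}{4} + \frac{19 \sqrt{2} i}{4}} g(z) = - \frac{7 \sqrt{2} \left(1 + i\right) e^{\frac{19 \sqrt{2} \omega \left(1 - i\right)}{4}}}{6859}
  Res_{z = - \frac{19 \sqrt{2}}{4} + \frac{19 \sqrt{2} i}{4}} g(z) = \frac{7 \sqrt{2} \left(1 - i\right) e^{\frac{19 \sqrt{2} \omega \left(1 + i\right)}{4}}}{6859}
  F(ω) = 2πi·ΣRes = - \frac{14 \sqrt{2} i \pi \left(\left(1 + i\right) e^{\frac{19 \sqrt{2} \omega \left(1 - i\right)}{4}} - \left(1 - i\right) e^{\frac{19 \sqrt{2} \omega \left(1 + i\right)}{4}}\right)}{6859} = \frac{56 \pi e^{\frac{19 \sqrt{2} \omega}{4}} \cos{\left(\frac{19 \sqrt{2} \omega}{4} + \frac{\pi}{4} \right)}}{6859}

Both cases combine into a single formula in |ω|:

F(ω) = \frac{56 \pi e^{- \frac{19 \sqrt{2} \left|{\omega}\right|}{4}} \sin{\left(\frac{19 \sqrt{2} \left|{\omega}\right|}{4} + \frac{\pi}{4} \right)}}{6859}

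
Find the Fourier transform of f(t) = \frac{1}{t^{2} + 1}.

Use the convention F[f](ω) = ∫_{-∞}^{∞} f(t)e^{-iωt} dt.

F(ω) = \pi e^{- \left|{\omega}\right|}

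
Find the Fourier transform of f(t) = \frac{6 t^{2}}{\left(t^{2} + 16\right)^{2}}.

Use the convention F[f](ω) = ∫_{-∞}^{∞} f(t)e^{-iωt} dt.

F(ω) = \frac{3 \pi \left(1 - 4 \left|{\omega}\right|\right) e^{- 4 \left|{\omega}\right|}}{4}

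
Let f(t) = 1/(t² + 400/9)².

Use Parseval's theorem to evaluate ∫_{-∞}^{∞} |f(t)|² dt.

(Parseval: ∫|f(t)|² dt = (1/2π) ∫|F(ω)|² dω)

∫|f(t)|² dt = \frac{2187 \pi}{4096000000}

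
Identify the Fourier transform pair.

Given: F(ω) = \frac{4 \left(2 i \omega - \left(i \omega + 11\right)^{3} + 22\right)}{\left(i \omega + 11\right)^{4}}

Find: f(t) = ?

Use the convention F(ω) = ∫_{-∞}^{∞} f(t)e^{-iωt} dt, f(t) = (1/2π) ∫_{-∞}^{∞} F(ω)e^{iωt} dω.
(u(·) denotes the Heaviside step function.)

f(t) = 4 \left(t^{2} - 1\right) e^{- 11 t} u\left(t\right)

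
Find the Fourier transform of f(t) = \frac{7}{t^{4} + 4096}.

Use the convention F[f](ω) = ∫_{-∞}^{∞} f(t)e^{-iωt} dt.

F(ω) = \frac{7 \pi e^{- 4 \sqrt{2} \left|{\omega}\right|} \sin{\left(4 \sqrt{2} \left|{\omega}\right| + \frac{\pi}{4} \right)}}{512}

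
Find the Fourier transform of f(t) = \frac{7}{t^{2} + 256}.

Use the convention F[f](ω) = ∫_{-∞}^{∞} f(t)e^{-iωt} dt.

F(ω) = \frac{7 \pi e^{- 16 \left|{\omega}\right|}}{16}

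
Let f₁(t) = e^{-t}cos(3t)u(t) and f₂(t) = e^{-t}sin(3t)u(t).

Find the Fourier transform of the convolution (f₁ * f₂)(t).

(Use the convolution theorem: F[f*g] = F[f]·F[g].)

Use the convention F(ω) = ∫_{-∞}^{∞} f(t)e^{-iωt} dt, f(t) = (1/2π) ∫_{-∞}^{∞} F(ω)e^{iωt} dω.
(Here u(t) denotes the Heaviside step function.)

F[f₁*f₂](ω) = \frac{3 \left(i \omega + 1\right)}{\left(\left(i \omega + 1\right)^{2} + 9\right)^{2}}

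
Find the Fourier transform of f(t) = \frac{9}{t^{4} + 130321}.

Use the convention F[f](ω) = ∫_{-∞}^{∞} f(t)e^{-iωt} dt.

F(ω) = \frac{9 \pi e^{- \frac{19 \sqrt{2} \left|{\omega}\right|}{2}} \sin{\left(\frac{19 \sqrt{2} \left|{\omega}\right|}{2} + \frac{\pi}{4} \right)}}{6859}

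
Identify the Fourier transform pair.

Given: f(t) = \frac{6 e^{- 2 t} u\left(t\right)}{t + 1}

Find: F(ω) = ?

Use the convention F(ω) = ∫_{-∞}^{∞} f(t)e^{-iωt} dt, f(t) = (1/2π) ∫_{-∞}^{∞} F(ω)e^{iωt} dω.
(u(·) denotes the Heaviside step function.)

F(ω) = 6 e^{i \omega + 2} \operatorname{E}_{1}\left(i \omega + 2\right)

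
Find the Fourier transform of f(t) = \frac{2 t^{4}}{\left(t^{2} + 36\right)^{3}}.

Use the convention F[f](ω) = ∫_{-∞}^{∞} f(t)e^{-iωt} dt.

F(ω) = \frac{\pi \left(12 \omega^{2} - 10 \left|{\omega}\right| + 1\right) e^{- 6 \left|{\omega}\right|}}{8}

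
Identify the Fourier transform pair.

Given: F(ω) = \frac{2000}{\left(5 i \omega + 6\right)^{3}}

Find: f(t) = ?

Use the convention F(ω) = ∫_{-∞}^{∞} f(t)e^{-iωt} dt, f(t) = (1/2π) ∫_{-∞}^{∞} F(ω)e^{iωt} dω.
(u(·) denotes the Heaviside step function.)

f(t) = 8 t^{2} e^{- \frac{6 t}{5}} u\left(t\right)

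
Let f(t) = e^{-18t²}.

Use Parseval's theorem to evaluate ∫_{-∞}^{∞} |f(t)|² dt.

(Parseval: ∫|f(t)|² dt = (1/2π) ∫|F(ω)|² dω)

∫|f(t)|² dt = \frac{\sqrt{\pi}}{6}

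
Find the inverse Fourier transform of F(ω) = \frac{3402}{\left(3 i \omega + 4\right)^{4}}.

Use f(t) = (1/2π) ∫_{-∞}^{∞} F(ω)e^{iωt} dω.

f(t) = 7 t^{3} e^{- \frac{4 t}{3}} u\left(t\right)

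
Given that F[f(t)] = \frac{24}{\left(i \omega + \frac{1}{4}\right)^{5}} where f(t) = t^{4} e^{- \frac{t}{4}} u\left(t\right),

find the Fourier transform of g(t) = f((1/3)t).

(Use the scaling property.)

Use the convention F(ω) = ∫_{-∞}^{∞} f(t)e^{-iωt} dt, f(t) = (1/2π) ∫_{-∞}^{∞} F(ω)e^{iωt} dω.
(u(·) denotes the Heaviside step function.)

F[g](ω) = \frac{73728}{\left(12 i \omega + 1\right)^{5}}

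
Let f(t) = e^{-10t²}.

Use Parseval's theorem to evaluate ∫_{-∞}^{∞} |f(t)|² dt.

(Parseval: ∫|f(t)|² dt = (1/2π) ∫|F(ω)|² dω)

∫|f(t)|² dt = \frac{\sqrt{5} \sqrt{\pi}}{10}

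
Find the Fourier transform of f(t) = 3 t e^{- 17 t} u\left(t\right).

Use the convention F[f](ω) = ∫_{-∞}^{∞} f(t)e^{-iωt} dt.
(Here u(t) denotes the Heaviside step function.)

F(ω) = \frac{3}{\left(i \omega + 17\right)^{2}}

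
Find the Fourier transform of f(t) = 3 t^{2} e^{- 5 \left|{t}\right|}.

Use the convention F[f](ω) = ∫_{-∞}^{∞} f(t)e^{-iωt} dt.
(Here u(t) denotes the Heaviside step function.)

F(ω) = \frac{60 \left(25 - 3 \omega^{2}\right)}{\left(\omega^{2} + 25\right)^{3}}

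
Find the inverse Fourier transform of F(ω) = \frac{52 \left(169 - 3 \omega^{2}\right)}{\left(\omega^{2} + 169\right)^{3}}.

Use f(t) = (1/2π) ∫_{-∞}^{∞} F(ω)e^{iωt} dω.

f(t) = t^{2} e^{- 13 \left|{t}\right|}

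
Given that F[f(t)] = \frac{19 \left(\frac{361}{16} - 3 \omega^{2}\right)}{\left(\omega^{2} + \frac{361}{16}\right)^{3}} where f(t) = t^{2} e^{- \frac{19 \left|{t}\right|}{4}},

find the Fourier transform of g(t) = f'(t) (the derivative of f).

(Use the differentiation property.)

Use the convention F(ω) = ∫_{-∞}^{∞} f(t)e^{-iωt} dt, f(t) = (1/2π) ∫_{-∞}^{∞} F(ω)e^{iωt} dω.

F[g](ω) = - \frac{4864 i \omega \left(48 \omega^{2} - 361\right)}{\left(16 \omega^{2} + 361\right)^{3}}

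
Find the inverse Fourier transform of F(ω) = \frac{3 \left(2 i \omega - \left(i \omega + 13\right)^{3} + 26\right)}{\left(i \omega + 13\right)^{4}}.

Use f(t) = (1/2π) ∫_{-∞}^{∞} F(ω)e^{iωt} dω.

f(t) = 3 \left(t^{2} - 1\right) e^{- 13 t} u\left(t\right)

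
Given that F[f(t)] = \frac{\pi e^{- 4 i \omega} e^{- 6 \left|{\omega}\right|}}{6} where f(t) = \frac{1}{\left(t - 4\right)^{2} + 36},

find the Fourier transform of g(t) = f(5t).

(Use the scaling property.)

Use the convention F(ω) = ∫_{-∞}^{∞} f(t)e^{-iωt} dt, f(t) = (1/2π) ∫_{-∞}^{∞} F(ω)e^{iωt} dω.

F[g](ω) = \frac{\pi e^{- \frac{4 i \omega}{5} - \frac{6 \left|{\omega}\right|}{5}}}{30}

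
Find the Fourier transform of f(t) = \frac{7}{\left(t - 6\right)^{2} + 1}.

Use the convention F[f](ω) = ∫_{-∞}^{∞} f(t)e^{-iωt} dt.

F(ω) = 7 \pi e^{- 6 i \omega - \left|{\omega}\right|}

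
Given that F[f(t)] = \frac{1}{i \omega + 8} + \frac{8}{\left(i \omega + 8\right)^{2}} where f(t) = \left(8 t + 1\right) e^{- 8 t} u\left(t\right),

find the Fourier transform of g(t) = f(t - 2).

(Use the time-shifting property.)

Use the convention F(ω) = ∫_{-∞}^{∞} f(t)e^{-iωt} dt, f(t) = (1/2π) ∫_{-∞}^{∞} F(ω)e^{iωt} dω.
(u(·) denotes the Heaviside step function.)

F[g](ω) = \frac{\left(- i \omega - 16\right) e^{- 2 i \omega}}{\omega^{2} - 16 i \omega - 64}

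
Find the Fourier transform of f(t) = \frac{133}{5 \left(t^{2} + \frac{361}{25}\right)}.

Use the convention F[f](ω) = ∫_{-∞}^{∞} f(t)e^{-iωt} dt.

F(ω) = 7 \pi e^{- \frac{19 \left|{\omega}\right|}{5}}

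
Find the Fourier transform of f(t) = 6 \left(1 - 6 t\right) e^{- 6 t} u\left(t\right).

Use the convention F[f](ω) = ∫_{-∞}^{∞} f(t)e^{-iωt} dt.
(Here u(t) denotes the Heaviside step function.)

F(ω) = \frac{6 i \omega}{- \omega^{2} + 12 i \omega + 36}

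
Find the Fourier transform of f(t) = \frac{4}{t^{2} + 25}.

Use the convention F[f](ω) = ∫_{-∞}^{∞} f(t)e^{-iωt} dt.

F(ω) = \frac{4 \pi e^{- 5 \left|{\omega}\right|}}{5}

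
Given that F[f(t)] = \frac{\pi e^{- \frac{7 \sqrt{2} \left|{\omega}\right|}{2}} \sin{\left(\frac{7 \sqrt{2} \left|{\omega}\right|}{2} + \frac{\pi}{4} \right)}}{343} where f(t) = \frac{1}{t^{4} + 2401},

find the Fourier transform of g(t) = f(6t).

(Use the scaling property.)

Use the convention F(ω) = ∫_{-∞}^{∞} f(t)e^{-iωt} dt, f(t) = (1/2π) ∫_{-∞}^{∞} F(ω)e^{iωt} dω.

F[g](ω) = \frac{\pi e^{- \frac{7 \sqrt{2} \left|{\omega}\right|}{12}} \sin{\left(\frac{7 \sqrt{2} \left|{\omega}\right|}{12} + \frac{\pi}{4} \right)}}{2058}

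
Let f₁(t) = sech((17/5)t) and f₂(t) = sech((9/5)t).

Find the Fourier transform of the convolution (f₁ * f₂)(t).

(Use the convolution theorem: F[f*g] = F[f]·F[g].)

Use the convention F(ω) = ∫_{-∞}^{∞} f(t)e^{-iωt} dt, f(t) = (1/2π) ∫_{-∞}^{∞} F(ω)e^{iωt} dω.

F[f₁*f₂](ω) = \frac{25 \pi^{2}}{153 \cosh{\left(\frac{5 \pi \omega}{34} \right)} \cosh{\left(\frac{5 \pi \omega}{18} \right)}}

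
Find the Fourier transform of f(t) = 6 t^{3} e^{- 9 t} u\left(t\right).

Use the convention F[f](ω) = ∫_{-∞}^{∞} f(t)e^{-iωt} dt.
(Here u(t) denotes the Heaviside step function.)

F(ω) = \frac{36}{\left(i \omega + 9\right)^{4}}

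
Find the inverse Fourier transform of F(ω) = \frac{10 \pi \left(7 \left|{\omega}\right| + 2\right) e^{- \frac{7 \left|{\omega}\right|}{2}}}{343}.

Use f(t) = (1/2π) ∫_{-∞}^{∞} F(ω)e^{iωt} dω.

f(t) = \frac{5}{\left(t^{2} + \frac{49}{4}\right)^{2}}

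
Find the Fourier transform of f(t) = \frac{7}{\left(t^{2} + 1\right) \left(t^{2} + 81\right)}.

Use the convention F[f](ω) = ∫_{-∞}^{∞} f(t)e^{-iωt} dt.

F(ω) = \frac{7 \pi \left(9 e^{8 \left|{\omega}\right|} - 1\right) e^{- 9 \left|{\omega}\right|}}{720}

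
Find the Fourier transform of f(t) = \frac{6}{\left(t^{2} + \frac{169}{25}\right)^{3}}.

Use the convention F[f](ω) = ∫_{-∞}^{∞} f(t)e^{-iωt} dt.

F(ω) = \frac{375 \pi \left(169 \omega^{2} + 195 \left|{\omega}\right| + 75\right) e^{- \frac{13 \left|{\omega}\right|}{5}}}{1485172}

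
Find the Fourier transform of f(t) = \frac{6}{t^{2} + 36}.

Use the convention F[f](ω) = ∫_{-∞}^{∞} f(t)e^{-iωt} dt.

F(ω) = \pi e^{- 6 \left|{\omega}\right|}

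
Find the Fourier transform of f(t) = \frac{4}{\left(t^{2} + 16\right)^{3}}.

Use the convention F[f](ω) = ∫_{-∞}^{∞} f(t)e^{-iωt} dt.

F(ω) = \frac{\pi \left(16 \omega^{2} + 12 \left|{\omega}\right| + 3\right) e^{- 4 \left|{\omega}\right|}}{2048}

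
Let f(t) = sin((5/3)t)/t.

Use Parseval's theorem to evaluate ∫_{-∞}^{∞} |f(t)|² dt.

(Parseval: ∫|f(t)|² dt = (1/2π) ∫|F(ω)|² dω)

∫|f(t)|² dt = \frac{5 \pi}{3}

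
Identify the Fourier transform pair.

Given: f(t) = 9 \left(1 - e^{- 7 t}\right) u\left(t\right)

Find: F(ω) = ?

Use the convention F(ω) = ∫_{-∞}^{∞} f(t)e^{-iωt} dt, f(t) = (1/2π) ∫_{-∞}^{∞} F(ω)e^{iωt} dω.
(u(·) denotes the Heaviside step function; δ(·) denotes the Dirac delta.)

F(ω) = 9 \pi \delta\left(\omega\right) - \frac{63 i}{\omega \left(i \omega + 7\right)}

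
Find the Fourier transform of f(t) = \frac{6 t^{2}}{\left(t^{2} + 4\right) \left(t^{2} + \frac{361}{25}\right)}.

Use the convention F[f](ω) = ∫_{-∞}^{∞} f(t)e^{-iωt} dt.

F(ω) = - \frac{100 \pi e^{- 2 \left|{\omega}\right|}}{87} + \frac{190 \pi e^{- \frac{19 \left|{\omega}\right|}{5}}}{87}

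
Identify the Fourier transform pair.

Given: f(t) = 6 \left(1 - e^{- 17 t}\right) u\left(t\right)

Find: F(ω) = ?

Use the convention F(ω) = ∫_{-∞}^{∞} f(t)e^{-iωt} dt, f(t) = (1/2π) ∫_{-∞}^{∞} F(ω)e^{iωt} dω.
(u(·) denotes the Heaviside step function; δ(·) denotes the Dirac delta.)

F(ω) = 6 \pi \delta\left(\omega\right) - \frac{102 i}{\omega \left(i \omega + 17\right)}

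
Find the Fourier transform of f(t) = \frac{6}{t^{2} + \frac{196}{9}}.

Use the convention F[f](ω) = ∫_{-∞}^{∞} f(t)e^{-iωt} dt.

F(ω) = \frac{9 \pi e^{- \frac{14 \left|{\omega}\right|}{3}}}{7}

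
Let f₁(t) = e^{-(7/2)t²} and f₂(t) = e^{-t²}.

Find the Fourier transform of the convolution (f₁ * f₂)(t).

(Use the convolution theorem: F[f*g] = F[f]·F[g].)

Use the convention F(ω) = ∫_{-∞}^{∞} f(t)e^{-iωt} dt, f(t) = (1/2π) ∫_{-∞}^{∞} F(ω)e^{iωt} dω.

F[f₁*f₂](ω) = \frac{\sqrt{14} \pi e^{- \frac{9 \omega^{2}}{28}}}{7}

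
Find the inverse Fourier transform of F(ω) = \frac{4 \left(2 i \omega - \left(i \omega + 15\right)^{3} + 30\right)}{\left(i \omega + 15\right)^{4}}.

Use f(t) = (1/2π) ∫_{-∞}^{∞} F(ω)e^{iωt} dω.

f(t) = 4 \left(t^{2} - 1\right) e^{- 15 t} u\left(t\right)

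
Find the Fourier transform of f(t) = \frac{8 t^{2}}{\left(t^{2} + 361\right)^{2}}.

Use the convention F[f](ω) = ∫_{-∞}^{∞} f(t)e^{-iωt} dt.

F(ω) = \frac{4 \pi \left(1 - 19 \left|{\omega}\right|\right) e^{- 19 \left|{\omega}\right|}}{19}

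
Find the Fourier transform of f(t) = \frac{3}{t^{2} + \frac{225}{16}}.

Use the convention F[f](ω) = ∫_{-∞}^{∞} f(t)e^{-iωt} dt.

F(ω) = \frac{4 \pi e^{- \frac{15 \left|{\omega}\right|}{4}}}{5}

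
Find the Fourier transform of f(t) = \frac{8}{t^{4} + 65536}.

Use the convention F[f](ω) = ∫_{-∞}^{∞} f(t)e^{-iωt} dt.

F(ω) = \frac{\pi e^{- 8 \sqrt{2} \left|{\omega}\right|} \sin{\left(8 \sqrt{2} \left|{\omega}\right| + \frac{\pi}{4} \right)}}{512}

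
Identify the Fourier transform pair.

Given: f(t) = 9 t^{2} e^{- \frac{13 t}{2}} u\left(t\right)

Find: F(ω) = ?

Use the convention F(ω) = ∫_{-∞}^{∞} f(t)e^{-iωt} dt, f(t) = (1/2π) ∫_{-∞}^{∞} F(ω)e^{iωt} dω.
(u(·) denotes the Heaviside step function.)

F(ω) = \frac{144}{\left(2 i \omega + 13\right)^{3}}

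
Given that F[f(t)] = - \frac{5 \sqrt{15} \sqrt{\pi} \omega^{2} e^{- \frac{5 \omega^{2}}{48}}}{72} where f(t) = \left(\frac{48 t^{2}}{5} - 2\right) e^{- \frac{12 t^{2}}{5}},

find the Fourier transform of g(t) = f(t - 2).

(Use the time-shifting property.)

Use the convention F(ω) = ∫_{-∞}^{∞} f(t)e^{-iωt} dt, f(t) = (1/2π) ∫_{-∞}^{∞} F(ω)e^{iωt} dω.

F[g](ω) = - \frac{5 \sqrt{15} \sqrt{\pi} \omega^{2} e^{- \frac{\omega \left(5 \omega + 96 i\right)}{48}}}{72}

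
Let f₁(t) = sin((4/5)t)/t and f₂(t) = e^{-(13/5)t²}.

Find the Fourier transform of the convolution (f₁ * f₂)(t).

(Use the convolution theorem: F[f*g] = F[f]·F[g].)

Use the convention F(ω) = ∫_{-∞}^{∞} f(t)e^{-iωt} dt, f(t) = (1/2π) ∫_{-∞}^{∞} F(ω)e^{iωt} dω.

F[f₁*f₂](ω) = \begin{cases} \frac{\sqrt{65} \pi^{\frac{3}{2}} e^{- \frac{5 \omega^{2}}{52}}}{13} & \text{for}\: \omega > - \frac{4}{5} \wedge \omega < \frac{4}{5} \\0 & \text{otherwise} \end{cases}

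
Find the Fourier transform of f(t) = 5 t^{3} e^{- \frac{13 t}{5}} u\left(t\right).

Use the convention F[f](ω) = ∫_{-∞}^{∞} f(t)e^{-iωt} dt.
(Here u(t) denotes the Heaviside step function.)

F(ω) = \frac{18750}{\left(5 i \omega + 13\right)^{4}}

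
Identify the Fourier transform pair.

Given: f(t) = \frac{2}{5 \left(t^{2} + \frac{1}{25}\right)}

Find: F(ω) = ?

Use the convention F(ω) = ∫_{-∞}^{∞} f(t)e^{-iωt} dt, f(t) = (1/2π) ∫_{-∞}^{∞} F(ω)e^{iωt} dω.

F(ω) = 2 \pi e^{- \frac{\left|{\omega}\right|}{5}}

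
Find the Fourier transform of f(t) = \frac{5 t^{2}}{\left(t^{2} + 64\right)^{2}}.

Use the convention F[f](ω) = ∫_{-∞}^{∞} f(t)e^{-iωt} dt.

F(ω) = \frac{5 \pi \left(1 - 8 \left|{\omega}\right|\right) e^{- 8 \left|{\omega}\right|}}{16}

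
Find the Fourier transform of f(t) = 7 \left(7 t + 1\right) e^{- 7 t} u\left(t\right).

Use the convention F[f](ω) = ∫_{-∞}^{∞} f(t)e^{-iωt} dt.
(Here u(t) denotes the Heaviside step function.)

F(ω) = \frac{7 \left(- i \omega - 14\right)}{\omega^{2} - 14 i \omega - 49}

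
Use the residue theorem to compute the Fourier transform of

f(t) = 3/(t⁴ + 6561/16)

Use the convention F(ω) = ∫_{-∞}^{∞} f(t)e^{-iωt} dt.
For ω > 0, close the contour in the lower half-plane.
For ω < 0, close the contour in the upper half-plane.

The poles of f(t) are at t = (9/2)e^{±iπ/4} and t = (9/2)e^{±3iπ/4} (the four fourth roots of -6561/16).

Let g(z) = f(z)e^{-iωz}; for large |z| the factor e^{-iωz} decays in the lower half-plane when ω > 0 and in the upper half-plane when ω < 0.

Case ω > 0 (lower half-plane, clockwise contour ⇒ F(ω) = -2πi·ΣRes):
  Res_{z = - \frac{9 \sqrt{2}}{4} - \frac{9 \sqrt{2} i}{4}} g(z) = \frac{\sqrt{2} \left(1 + i\right) e^{\frac{9 \sqrt{2} \omega \left(-1 + i\right)}{4}}}{243}
  Res_{z = \frac{9 \sqrt{2}}{4} - \frac{9 \sqrt{2} i}{4}} g(z) = \frac{\sqrt{2} \left(-1 + i\right) e^{- \frac{9 \sqrt{2} \omega \left(1 + i\right)}{4}}}{243}
  F(ω) = -2πi·ΣRes = \frac{2 \sqrt{2} \pi \left(\left(1 - i\right) e^{\frac{9 \sqrt{2} i \omega}{2}} + 1 + i\right) e^{- \frac{9 \sqrt{2} \omega \left(1 + i\right)}{4}}}{243} = \frac{8 \pi e^{- \frac{9 \sqrt{2} \omega}{4}} \sin{\left(\frac{9 \sqrt{2} \omega}{4} + \frac{\pi}{4} \right)}}{243}

Case ω < 0 (upper half-plane, counterclockwise contour ⇒ F(ω) = +2πi·ΣRes):
  Res_{z = \frac{9 \sqrt{2}}{4} + \frac{9 \sqrt{2} i}{4}} g(z) = - \frac{\sqrt{2} \left(1 + i\right) e^{\frac{9 \sqrt{2} \omega \left(1 - i\right)}{4}}}{243}
  Res_{z = - \frac{9 \sqrt{2}}{4} + \frac{9 \sqrt{2} i}{4}} g(z) = \frac{\sqrt{2} \left(1 - i\right) e^{\frac{9 \sqrt{2} \omega \left(1 + i\right)}{4}}}{243}
  F(ω) = 2πi·ΣRes = - \frac{2 \sqrt{2} i \pi \left(\left(1 + i\right) e^{\frac{9 \sqrt{2} \omega \left(1 - i\right)}{4}} - \left(1 - i\right) e^{\frac{9 \sqrt{2} \omega \left(1 + i\right)}{4}}\right)}{243} = \frac{8 \pi e^{\frac{9 \sqrt{2} \omega}{4}} \cos{\left(\frac{9 \sqrt{2} \omega}{4} + \frac{\pi}{4} \right)}}{243}

Both cases combine into a single formula in |ω|:

F(ω) = \frac{8 \pi e^{- \frac{9 \sqrt{2} \left|{\omega}\right|}{4}} \sin{\left(\frac{9 \sqrt{2} \left|{\omega}\right|}{4} + \frac{\pi}{4} \right)}}{243}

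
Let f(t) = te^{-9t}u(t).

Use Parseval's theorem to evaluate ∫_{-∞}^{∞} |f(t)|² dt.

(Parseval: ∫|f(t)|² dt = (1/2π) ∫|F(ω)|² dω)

∫|f(t)|² dt = \frac{1}{2916}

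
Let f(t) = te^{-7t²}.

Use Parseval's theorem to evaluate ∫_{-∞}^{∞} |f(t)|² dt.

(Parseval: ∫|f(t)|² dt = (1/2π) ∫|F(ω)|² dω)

∫|f(t)|² dt = \frac{\sqrt{14} \sqrt{\pi}}{392}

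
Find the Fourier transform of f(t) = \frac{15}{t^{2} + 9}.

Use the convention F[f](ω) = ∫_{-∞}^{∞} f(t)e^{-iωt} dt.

F(ω) = 5 \pi e^{- 3 \left|{\omega}\right|}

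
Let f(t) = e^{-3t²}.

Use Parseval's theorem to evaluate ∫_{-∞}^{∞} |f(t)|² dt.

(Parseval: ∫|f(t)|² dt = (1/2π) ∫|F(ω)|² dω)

∫|f(t)|² dt = \frac{\sqrt{6} \sqrt{\pi}}{6}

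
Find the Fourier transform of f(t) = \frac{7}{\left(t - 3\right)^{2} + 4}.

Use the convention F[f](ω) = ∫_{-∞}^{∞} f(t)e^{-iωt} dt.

F(ω) = \frac{7 \pi e^{- 3 i \omega - 2 \left|{\omega}\right|}}{2}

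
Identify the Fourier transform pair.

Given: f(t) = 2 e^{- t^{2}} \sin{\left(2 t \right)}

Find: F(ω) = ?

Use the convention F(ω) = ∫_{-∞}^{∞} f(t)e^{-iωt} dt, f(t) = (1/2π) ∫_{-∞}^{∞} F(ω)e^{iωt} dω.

F(ω) = i \sqrt{\pi} \left(1 - e^{2 \omega}\right) e^{- \frac{\omega^{2}}{4} - \omega - 1}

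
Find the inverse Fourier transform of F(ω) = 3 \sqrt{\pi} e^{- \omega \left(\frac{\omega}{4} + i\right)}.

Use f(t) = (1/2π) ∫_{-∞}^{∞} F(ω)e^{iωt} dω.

f(t) = 3 e^{- \left(t - 1\right)^{2}}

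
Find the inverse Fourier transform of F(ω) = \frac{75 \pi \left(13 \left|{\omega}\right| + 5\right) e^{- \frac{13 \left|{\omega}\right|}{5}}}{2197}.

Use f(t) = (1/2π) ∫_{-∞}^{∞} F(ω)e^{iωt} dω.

f(t) = \frac{6}{\left(t^{2} + \frac{169}{25}\right)^{2}}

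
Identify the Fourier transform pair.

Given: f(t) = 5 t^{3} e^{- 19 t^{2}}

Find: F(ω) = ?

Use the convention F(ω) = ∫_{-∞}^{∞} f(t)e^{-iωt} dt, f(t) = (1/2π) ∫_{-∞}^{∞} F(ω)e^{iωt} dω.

F(ω) = \frac{5 \sqrt{19} i \sqrt{\pi} \omega \left(\omega^{2} - 114\right) e^{- \frac{\omega^{2}}{76}}}{1042568}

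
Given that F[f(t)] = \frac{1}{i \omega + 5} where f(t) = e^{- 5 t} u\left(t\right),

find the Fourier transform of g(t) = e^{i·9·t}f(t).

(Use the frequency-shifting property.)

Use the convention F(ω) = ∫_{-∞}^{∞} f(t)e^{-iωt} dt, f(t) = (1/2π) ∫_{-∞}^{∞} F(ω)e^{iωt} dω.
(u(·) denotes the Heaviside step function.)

F[g](ω) = \frac{1}{i \left(\omega - 9\right) + 5}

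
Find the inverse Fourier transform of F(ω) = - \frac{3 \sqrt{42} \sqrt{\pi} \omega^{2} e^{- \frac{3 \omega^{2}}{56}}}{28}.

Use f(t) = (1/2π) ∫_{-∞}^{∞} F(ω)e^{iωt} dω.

f(t) = 7 \left(\frac{56 t^{2}}{3} - 2\right) e^{- \frac{14 t^{2}}{3}}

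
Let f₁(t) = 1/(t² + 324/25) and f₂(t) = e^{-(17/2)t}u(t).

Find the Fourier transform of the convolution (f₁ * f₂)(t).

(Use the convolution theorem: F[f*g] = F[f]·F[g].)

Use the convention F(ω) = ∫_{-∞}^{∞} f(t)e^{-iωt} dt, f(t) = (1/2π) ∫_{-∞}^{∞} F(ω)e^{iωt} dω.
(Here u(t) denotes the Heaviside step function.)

F[f₁*f₂](ω) = \frac{5 \pi e^{- \frac{18 \left|{\omega}\right|}{5}}}{9 \left(2 i \omega + 17\right)}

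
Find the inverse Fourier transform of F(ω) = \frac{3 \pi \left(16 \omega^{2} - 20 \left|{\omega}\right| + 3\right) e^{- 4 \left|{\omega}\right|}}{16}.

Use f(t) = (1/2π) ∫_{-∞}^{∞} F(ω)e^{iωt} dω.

f(t) = \frac{6 t^{4}}{\left(t^{2} + 16\right)^{3}}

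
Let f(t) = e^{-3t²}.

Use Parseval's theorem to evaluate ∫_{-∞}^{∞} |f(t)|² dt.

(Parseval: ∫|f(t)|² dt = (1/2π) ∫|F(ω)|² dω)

∫|f(t)|² dt = \frac{\sqrt{6} \sqrt{\pi}}{6}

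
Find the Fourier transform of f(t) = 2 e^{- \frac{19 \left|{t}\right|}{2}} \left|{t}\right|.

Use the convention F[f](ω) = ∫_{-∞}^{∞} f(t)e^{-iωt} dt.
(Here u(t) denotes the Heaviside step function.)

F(ω) = \frac{16 \left(361 - 4 \omega^{2}\right)}{\left(4 \omega^{2} + 361\right)^{2}}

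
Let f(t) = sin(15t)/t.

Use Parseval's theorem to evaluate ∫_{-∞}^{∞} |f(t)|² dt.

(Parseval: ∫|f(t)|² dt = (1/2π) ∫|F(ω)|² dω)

∫|f(t)|² dt = 15 \pi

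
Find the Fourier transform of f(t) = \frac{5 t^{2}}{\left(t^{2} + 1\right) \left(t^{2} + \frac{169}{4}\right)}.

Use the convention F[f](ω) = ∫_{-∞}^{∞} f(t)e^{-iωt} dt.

F(ω) = - \frac{4 \pi e^{- \left|{\omega}\right|}}{33} + \frac{26 \pi e^{- \frac{13 \left|{\omega}\right|}{2}}}{33}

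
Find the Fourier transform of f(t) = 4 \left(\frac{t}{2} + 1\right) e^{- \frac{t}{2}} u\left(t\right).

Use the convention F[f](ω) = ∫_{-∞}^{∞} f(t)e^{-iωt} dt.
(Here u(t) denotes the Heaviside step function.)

F(ω) = \frac{16 \left(- i \omega - 1\right)}{4 \omega^{2} - 4 i \omega - 1}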